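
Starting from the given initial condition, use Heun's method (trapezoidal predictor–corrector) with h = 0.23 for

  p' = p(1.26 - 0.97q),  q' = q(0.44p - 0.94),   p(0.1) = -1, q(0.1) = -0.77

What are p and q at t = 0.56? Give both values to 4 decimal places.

-2.2404, -0.3742

Heun on (p,q): k1 = f(t_n, state_n); k2 = f(t_n + h, state_n + h·k1); state_{n+1} = state_n + (h/2)·(k1 + k2).
0.100000: (-1.000000, -0.770000)
  k1 = (-2.006900, 1.062600)
  predictor → (-1.461587, -0.525602)
  k2 = (-2.586766, 0.832080)
  → (-1.528272, -0.552112)
0.330000: (-1.528272, -0.552112)
  k1 = (-2.744086, 0.890247)
  predictor → (-2.159411, -0.347355)
  k2 = (-3.448438, 0.656550)
  → (-2.240412, -0.374230)
(p(0.56), q(0.56)) ≈ (-2.2404, -0.3742)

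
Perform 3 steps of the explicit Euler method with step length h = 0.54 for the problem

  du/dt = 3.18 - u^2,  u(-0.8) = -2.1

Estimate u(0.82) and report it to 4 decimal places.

-17.9064

Euler: u_{n+1} = u_n + h·f(t_n, u_n).
t=-0.800000, u=-2.100000: f=-1.230000 → u ← -2.100000 + 0.54·(-1.230000) = -2.764200
t=-0.260000, u=-2.764200: f=-4.460802 → u ← -2.764200 + 0.54·(-4.460802) = -5.173033
t=0.280000, u=-5.173033: f=-23.580269 → u ← -5.173033 + 0.54·(-23.580269) = -17.906378
u(0.82) ≈ -17.9064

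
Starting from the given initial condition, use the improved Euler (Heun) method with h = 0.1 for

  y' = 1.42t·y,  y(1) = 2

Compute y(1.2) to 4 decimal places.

Heun: k1 = f(t_n, y_n); k2 = f(t_n + h, y_n + h·k1); y_{n+1} = y_n + (h/2)·(k1 + k2).
t=1.000000, y=2.000000:
  k1 = f(1.000000, 2.000000) = 2.840000
  k2 = f(1.100000, 2.284000) = 3.567608
  y ← 2.000000 + (0.1/2)·(2.840000 + 3.567608) = 2.320380
t=1.100000, y=2.320380:
  k1 = f(1.100000, 2.320380) = 3.624434
  k2 = f(1.200000, 2.682824) = 4.571532
  y ← 2.320380 + (0.1/2)·(3.624434 + 4.571532) = 2.730179
y(1.2) ≈ 2.7302

2.7302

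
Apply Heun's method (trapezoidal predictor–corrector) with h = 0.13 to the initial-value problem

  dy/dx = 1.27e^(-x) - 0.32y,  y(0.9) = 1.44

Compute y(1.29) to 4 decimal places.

Heun: k1 = f(x_n, y_n); k2 = f(x_n + h, y_n + h·k1); y_{n+1} = y_n + (h/2)·(k1 + k2).
x=0.900000, y=1.440000:
  k1 = f(0.900000, 1.440000) = 0.055543
  k2 = f(1.030000, 1.447221) = -0.009712
  y ← 1.440000 + (0.13/2)·(0.055543 + (-0.009712)) = 1.442979
x=1.030000, y=1.442979:
  k1 = f(1.030000, 1.442979) = -0.008354
  k2 = f(1.160000, 1.441893) = -0.063278
  y ← 1.442979 + (0.13/2)·(-0.008354 + (-0.063278)) = 1.438323
x=1.160000, y=1.438323:
  k1 = f(1.160000, 1.438323) = -0.062136
  k2 = f(1.290000, 1.430245) = -0.108085
  y ← 1.438323 + (0.13/2)·(-0.062136 + (-0.108085)) = 1.427259
y(1.29) ≈ 1.4273

1.4273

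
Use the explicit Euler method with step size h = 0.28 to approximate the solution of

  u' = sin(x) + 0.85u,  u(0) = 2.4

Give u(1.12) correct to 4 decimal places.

6.1488

Euler: u_{n+1} = u_n + h·f(x_n, u_n).
x=0.000000, u=2.400000: f=2.040000 → u ← 2.400000 + 0.28·2.040000 = 2.971200
x=0.280000, u=2.971200: f=2.801876 → u ← 2.971200 + 0.28·2.801876 = 3.755725
x=0.560000, u=3.755725: f=3.723553 → u ← 3.755725 + 0.28·3.723553 = 4.798320
x=0.840000, u=4.798320: f=4.823215 → u ← 4.798320 + 0.28·4.823215 = 6.148820
u(1.12) ≈ 6.1488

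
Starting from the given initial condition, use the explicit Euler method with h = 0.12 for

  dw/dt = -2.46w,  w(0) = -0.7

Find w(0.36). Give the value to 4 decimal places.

Euler: w_{n+1} = w_n + h·f(t_n, w_n).
t=0.000000, w=-0.700000: f=1.722000 → w ← -0.700000 + 0.12·1.722000 = -0.493360
t=0.120000, w=-0.493360: f=1.213666 → w ← -0.493360 + 0.12·1.213666 = -0.347720
t=0.240000, w=-0.347720: f=0.855392 → w ← -0.347720 + 0.12·0.855392 = -0.245073
w(0.36) ≈ -0.2451

-0.2451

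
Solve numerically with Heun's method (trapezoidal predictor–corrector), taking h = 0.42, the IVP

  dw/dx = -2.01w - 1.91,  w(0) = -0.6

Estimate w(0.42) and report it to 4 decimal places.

Heun: k1 = f(x_n, w_n); k2 = f(x_n + h, w_n + h·k1); w_{n+1} = w_n + (h/2)·(k1 + k2).
x=0.000000, w=-0.600000:
  k1 = f(0.000000, -0.600000) = -0.704000
  k2 = f(0.420000, -0.895680) = -0.109683
  w ← -0.600000 + (0.42/2)·(-0.704000 + (-0.109683)) = -0.770873
w(0.42) ≈ -0.7709

-0.7709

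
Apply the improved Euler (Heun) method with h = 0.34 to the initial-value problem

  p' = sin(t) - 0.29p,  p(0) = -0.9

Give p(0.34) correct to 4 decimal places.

Heun: k1 = f(t_n, p_n); k2 = f(t_n + h, p_n + h·k1); p_{n+1} = p_n + (h/2)·(k1 + k2).
t=0.000000, p=-0.900000:
  k1 = f(0.000000, -0.900000) = 0.261000
  k2 = f(0.340000, -0.811260) = 0.568752
  p ← -0.900000 + (0.34/2)·(0.261000 + 0.568752) = -0.758942
p(0.34) ≈ -0.7589

-0.7589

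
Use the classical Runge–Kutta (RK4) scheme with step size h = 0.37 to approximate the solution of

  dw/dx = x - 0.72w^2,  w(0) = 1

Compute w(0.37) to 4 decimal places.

0.8488

RK4: k1 = f(x_n, w_n); k2 = f(x_n + h/2, w_n + (h/2)·k1); k3 = f(x_n + h/2, w_n + (h/2)·k2); k4 = f(x_n + h, w_n + h·k3); w_{n+1} = w_n + (h/6)·(k1 + 2k2 + 2k3 + k4).
x=0.000000, w=1.000000:
  k1 = f(0.000000, 1.000000) = -0.720000
  k2 = f(0.185000, 0.866800) = -0.355966
  k3 = f(0.185000, 0.934146) = -0.443293
  k4 = f(0.370000, 0.835982) = -0.133183
  w ← 1.000000 + (0.37/6)·(k1 + 2k2 + 2k3 + k4) = 0.848812
w(0.37) ≈ 0.8488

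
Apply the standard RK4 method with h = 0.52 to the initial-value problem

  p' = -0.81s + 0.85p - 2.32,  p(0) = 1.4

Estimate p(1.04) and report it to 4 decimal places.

RK4: k1 = f(s_n, p_n); k2 = f(s_n + h/2, p_n + (h/2)·k1); k3 = f(s_n + h/2, p_n + (h/2)·k2); k4 = f(s_n + h, p_n + h·k3); p_{n+1} = p_n + (h/6)·(k1 + 2k2 + 2k3 + k4).
s=0.000000, p=1.400000:
  k1 = f(0.000000, 1.400000) = -1.130000
  k2 = f(0.260000, 1.106200) = -1.590330
  k3 = f(0.260000, 0.986514) = -1.692063
  k4 = f(0.520000, 0.520127) = -2.299092
  p ← 1.400000 + (0.52/6)·(k1 + 2k2 + 2k3 + k4) = 0.533864
s=0.520000, p=0.533864:
  k1 = f(0.520000, 0.533864) = -2.287416
  k2 = f(0.780000, -0.060864) = -3.003535
  k3 = f(0.780000, -0.247055) = -3.161797
  k4 = f(1.040000, -1.110270) = -4.106130
  p ← 0.533864 + (0.52/6)·(k1 + 2k2 + 2k3 + k4) = -1.088901
p(1.04) ≈ -1.0889

-1.0889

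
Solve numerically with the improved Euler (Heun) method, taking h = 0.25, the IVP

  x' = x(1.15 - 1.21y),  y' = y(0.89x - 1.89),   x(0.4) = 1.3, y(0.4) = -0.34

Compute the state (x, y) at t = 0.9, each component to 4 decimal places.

2.7325, -0.3064

Heun on (x,y): k1 = f(t_n, state_n); k2 = f(t_n + h, state_n + h·k1); state_{n+1} = state_n + (h/2)·(k1 + k2).
0.400000: (1.300000, -0.340000)
  k1 = (2.029820, 0.249220)
  predictor → (1.807455, -0.277695)
  k2 = (2.685898, 0.078134)
  → (1.889465, -0.299081)
0.650000: (1.889465, -0.299081)
  k1 = (2.856659, 0.062321)
  predictor → (2.603629, -0.283500)
  k2 = (3.887311, -0.121120)
  → (2.732461, -0.306431)
(x(0.9), y(0.9)) ≈ (2.7325, -0.3064)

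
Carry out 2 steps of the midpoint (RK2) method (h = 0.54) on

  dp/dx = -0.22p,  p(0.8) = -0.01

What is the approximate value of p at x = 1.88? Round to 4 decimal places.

-0.0079

Midpoint: k1 = f(x_n, p_n); k2 = f(x_n + h/2, p_n + (h/2)·k1); p_{n+1} = p_n + h·k2.
x=0.800000, p=-0.010000:
  k1 = f(0.800000, -0.010000) = 0.002200
  k2 = f(1.070000, -0.009406) = 0.002069
  p ← -0.010000 + 0.54·0.002069 = -0.008883
x=1.340000, p=-0.008883:
  k1 = f(1.340000, -0.008883) = 0.001954
  k2 = f(1.610000, -0.008355) = 0.001838
  p ← -0.008883 + 0.54·0.001838 = -0.007890
p(1.88) ≈ -0.0079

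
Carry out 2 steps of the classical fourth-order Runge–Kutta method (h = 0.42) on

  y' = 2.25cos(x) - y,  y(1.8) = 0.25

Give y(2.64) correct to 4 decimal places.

-0.7002

RK4: k1 = f(x_n, y_n); k2 = f(x_n + h/2, y_n + (h/2)·k1); k3 = f(x_n + h/2, y_n + (h/2)·k2); k4 = f(x_n + h, y_n + h·k3); y_{n+1} = y_n + (h/6)·(k1 + 2k2 + 2k3 + k4).
x=1.800000, y=0.250000:
  k1 = f(1.800000, 0.250000) = -0.761205
  k2 = f(2.010000, 0.090147) = -1.046889
  k3 = f(2.010000, 0.030153) = -0.986896
  k4 = f(2.220000, -0.164496) = -1.195746
  y ← 0.250000 + (0.42/6)·(k1 + 2k2 + 2k3 + k4) = -0.171716
x=2.220000, y=-0.171716:
  k1 = f(2.220000, -0.171716) = -1.188526
  k2 = f(2.430000, -0.421307) = -1.282669
  k3 = f(2.430000, -0.441077) = -1.262899
  k4 = f(2.640000, -0.702134) = -1.270706
  y ← -0.171716 + (0.42/6)·(k1 + 2k2 + 2k3 + k4) = -0.700242
y(2.64) ≈ -0.7002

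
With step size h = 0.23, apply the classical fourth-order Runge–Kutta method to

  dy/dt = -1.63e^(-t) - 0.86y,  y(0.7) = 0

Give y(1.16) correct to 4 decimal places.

RK4: k1 = f(t_n, y_n); k2 = f(t_n + h/2, y_n + (h/2)·k1); k3 = f(t_n + h/2, y_n + (h/2)·k2); k4 = f(t_n + h, y_n + h·k3); y_{n+1} = y_n + (h/6)·(k1 + 2k2 + 2k3 + k4).
t=0.700000, y=0.000000:
  k1 = f(0.700000, 0.000000) = -0.809434
  k2 = f(0.815000, -0.093085) = -0.641449
  k3 = f(0.815000, -0.073767) = -0.658063
  k4 = f(0.930000, -0.151354) = -0.512958
  y ← 0.000000 + (0.23/6)·(k1 + 2k2 + 2k3 + k4) = -0.150321
t=0.930000, y=-0.150321:
  k1 = f(0.930000, -0.150321) = -0.513847
  k2 = f(1.045000, -0.209413) = -0.393162
  k3 = f(1.045000, -0.195535) = -0.405098
  k4 = f(1.160000, -0.243493) = -0.301578
  y ← -0.150321 + (0.23/6)·(k1 + 2k2 + 2k3 + k4) = -0.242779
y(1.16) ≈ -0.2428

-0.2428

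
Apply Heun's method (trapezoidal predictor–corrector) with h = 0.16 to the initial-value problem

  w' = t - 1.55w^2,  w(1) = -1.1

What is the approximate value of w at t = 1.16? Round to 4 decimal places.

Heun: k1 = f(t_n, w_n); k2 = f(t_n + h, w_n + h·k1); w_{n+1} = w_n + (h/2)·(k1 + k2).
t=1.000000, w=-1.100000:
  k1 = f(1.000000, -1.100000) = -0.875500
  k2 = f(1.160000, -1.240080) = -1.223588
  w ← -1.100000 + (0.16/2)·(-0.875500 + (-1.223588)) = -1.267927
w(1.16) ≈ -1.2679

-1.2679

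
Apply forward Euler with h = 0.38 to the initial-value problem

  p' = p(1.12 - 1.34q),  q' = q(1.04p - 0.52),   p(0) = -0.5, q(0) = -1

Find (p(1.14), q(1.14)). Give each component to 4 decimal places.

Euler on (p,q): p_{n+1} = p_n + h·p', q_{n+1} = q_n + h·q'.
0.000000: (-0.500000, -1.000000); f=(-1.230000, 1.040000) → (-0.967400, -0.604800)
0.380000: (-0.967400, -0.604800); f=(-1.867500, 0.922983) → (-1.677050, -0.254067)
0.760000: (-1.677050, -0.254067); f=(-2.449246, 0.575240) → (-2.607764, -0.035475)
(p(1.14), q(1.14)) ≈ (-2.6078, -0.0355)

-2.6078, -0.0355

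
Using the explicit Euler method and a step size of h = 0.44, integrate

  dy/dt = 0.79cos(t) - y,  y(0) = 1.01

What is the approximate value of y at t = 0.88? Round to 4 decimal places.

0.8259

Euler: y_{n+1} = y_n + h·f(t_n, y_n).
t=0.000000, y=1.010000: f=-0.220000 → y ← 1.010000 + 0.44·(-0.220000) = 0.913200
t=0.440000, y=0.913200: f=-0.198446 → y ← 0.913200 + 0.44·(-0.198446) = 0.825884
y(0.88) ≈ 0.8259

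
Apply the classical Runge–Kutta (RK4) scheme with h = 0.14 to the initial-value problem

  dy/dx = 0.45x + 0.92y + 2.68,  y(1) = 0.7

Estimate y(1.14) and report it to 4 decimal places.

RK4: k1 = f(x_n, y_n); k2 = f(x_n + h/2, y_n + (h/2)·k1); k3 = f(x_n + h/2, y_n + (h/2)·k2); k4 = f(x_n + h, y_n + h·k3); y_{n+1} = y_n + (h/6)·(k1 + 2k2 + 2k3 + k4).
x=1.000000, y=0.700000:
  k1 = f(1.000000, 0.700000) = 3.774000
  k2 = f(1.070000, 0.964180) = 4.048546
  k3 = f(1.070000, 0.983398) = 4.066226
  k4 = f(1.140000, 1.269272) = 4.360730
  y ← 0.700000 + (0.14/6)·(k1 + 2k2 + 2k3 + k4) = 1.268500
y(1.14) ≈ 1.2685

1.2685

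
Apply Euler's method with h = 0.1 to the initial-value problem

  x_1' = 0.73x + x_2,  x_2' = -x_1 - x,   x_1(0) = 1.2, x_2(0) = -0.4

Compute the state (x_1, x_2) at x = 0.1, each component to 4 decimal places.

1.1600, -0.5200

Euler on (x_1,x_2): x_1_{n+1} = x_1_n + h·x_1', x_2_{n+1} = x_2_n + h·x_2'.
0.000000: (1.200000, -0.400000); f=(-0.400000, -1.200000) → (1.160000, -0.520000)
(x_1(0.1), x_2(0.1)) ≈ (1.1600, -0.5200)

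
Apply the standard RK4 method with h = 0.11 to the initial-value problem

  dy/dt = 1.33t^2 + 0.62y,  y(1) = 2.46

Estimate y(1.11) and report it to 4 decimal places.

2.8021

RK4: k1 = f(t_n, y_n); k2 = f(t_n + h/2, y_n + (h/2)·k1); k3 = f(t_n + h/2, y_n + (h/2)·k2); k4 = f(t_n + h, y_n + h·k3); y_{n+1} = y_n + (h/6)·(k1 + 2k2 + 2k3 + k4).
t=1.000000, y=2.460000:
  k1 = f(1.000000, 2.460000) = 2.855200
  k2 = f(1.055000, 2.617036) = 3.102886
  k3 = f(1.055000, 2.630659) = 3.111332
  k4 = f(1.110000, 2.802246) = 3.376086
  y ← 2.460000 + (0.11/6)·(k1 + 2k2 + 2k3 + k4) = 2.802095
y(1.11) ≈ 2.8021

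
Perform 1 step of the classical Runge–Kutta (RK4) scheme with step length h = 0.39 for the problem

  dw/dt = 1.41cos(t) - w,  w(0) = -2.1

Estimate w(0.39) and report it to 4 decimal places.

RK4: k1 = f(t_n, w_n); k2 = f(t_n + h/2, w_n + (h/2)·k1); k3 = f(t_n + h/2, w_n + (h/2)·k2); k4 = f(t_n + h, w_n + h·k3); w_{n+1} = w_n + (h/6)·(k1 + 2k2 + 2k3 + k4).
t=0.000000, w=-2.100000:
  k1 = f(0.000000, -2.100000) = 3.510000
  k2 = f(0.195000, -1.415550) = 2.798827
  k3 = f(0.195000, -1.554229) = 2.937506
  k4 = f(0.390000, -0.954373) = 2.258494
  w ← -2.100000 + (0.39/6)·(k1 + 2k2 + 2k3 + k4) = -0.979325
w(0.39) ≈ -0.9793

-0.9793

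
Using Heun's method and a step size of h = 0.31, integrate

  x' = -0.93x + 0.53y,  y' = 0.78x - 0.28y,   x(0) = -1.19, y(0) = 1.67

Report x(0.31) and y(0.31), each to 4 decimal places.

-0.6971, 1.3307

Heun on (x,y): k1 = f(t_n, state_n); k2 = f(t_n + h, state_n + h·k1); state_{n+1} = state_n + (h/2)·(k1 + k2).
0.000000: (-1.190000, 1.670000)
  k1 = (1.991800, -1.395800)
  predictor → (-0.572542, 1.237302)
  k2 = (1.188234, -0.793027)
  → (-0.697095, 1.330732)
(x(0.31), y(0.31)) ≈ (-0.6971, 1.3307)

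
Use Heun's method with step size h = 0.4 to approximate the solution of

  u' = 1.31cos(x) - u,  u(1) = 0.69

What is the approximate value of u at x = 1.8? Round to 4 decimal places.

0.3743

Heun: k1 = f(x_n, u_n); k2 = f(x_n + h, u_n + h·k1); u_{n+1} = u_n + (h/2)·(k1 + k2).
x=1.000000, u=0.690000:
  k1 = f(1.000000, 0.690000) = 0.017796
  k2 = f(1.400000, 0.697118) = -0.474461
  u ← 0.690000 + (0.4/2)·(0.017796 + (-0.474461)) = 0.598667
x=1.400000, u=0.598667:
  k1 = f(1.400000, 0.598667) = -0.376010
  k2 = f(1.800000, 0.448263) = -0.745898
  u ← 0.598667 + (0.4/2)·(-0.376010 + (-0.745898)) = 0.374285
u(1.8) ≈ 0.3743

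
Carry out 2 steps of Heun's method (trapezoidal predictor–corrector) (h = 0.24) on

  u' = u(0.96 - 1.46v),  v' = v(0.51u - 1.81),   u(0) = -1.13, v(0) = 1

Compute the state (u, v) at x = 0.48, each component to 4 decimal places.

-1.1936, 0.3522

Heun on (u,v): k1 = f(x_n, state_n); k2 = f(x_n + h, state_n + h·k1); state_{n+1} = state_n + (h/2)·(k1 + k2).
0.000000: (-1.130000, 1.000000)
  k1 = (0.565000, -2.386300)
  predictor → (-0.994400, 0.427288)
  k2 = (-0.334277, -0.990088)
  → (-1.102313, 0.594833)
0.240000: (-1.102313, 0.594833)
  k1 = (-0.100909, -1.411052)
  predictor → (-1.126531, 0.256181)
  k2 = (-0.660120, -0.610872)
  → (-1.193637, 0.352203)
(u(0.48), v(0.48)) ≈ (-1.1936, 0.3522)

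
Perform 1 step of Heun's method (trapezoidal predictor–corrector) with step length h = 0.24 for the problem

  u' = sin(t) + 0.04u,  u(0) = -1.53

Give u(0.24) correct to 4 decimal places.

-1.5162

Heun: k1 = f(t_n, u_n); k2 = f(t_n + h, u_n + h·k1); u_{n+1} = u_n + (h/2)·(k1 + k2).
t=0.000000, u=-1.530000:
  k1 = f(0.000000, -1.530000) = -0.061200
  k2 = f(0.240000, -1.544688) = 0.175915
  u ← -1.530000 + (0.24/2)·(-0.061200 + 0.175915) = -1.516234
u(0.24) ≈ -1.5162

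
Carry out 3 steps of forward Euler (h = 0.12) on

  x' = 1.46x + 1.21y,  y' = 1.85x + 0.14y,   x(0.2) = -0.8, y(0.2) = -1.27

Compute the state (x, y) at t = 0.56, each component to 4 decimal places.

-2.0569, -2.1133

Euler on (x,y): x_{n+1} = x_n + h·x', y_{n+1} = y_n + h·y'.
0.200000: (-0.800000, -1.270000); f=(-2.704700, -1.657800) → (-1.124564, -1.468936)
0.320000: (-1.124564, -1.468936); f=(-3.419276, -2.286094) → (-1.534877, -1.743267)
0.440000: (-1.534877, -1.743267); f=(-4.350274, -3.083580) → (-2.056910, -2.113297)
(x(0.56), y(0.56)) ≈ (-2.0569, -2.1133)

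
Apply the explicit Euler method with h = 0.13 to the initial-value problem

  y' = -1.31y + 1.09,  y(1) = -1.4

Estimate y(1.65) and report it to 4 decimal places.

Euler: y_{n+1} = y_n + h·f(s_n, y_n).
s=1.000000, y=-1.400000: f=2.924000 → y ← -1.400000 + 0.13·2.924000 = -1.019880
s=1.130000, y=-1.019880: f=2.426043 → y ← -1.019880 + 0.13·2.426043 = -0.704494
s=1.260000, y=-0.704494: f=2.012888 → y ← -0.704494 + 0.13·2.012888 = -0.442819
s=1.390000, y=-0.442819: f=1.670093 → y ← -0.442819 + 0.13·1.670093 = -0.225707
s=1.520000, y=-0.225707: f=1.385676 → y ← -0.225707 + 0.13·1.385676 = -0.045569
y(1.65) ≈ -0.0456

-0.0456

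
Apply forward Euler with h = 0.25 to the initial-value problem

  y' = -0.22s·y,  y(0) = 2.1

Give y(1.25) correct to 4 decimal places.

1.8249

Euler: y_{n+1} = y_n + h·f(s_n, y_n).
s=0.000000, y=2.100000: f=0.000000 → y ← 2.100000 + 0.25·0.000000 = 2.100000
s=0.250000, y=2.100000: f=-0.115500 → y ← 2.100000 + 0.25·(-0.115500) = 2.071125
s=0.500000, y=2.071125: f=-0.227824 → y ← 2.071125 + 0.25·(-0.227824) = 2.014169
s=0.750000, y=2.014169: f=-0.332338 → y ← 2.014169 + 0.25·(-0.332338) = 1.931085
s=1.000000, y=1.931085: f=-0.424839 → y ← 1.931085 + 0.25·(-0.424839) = 1.824875
y(1.25) ≈ 1.8249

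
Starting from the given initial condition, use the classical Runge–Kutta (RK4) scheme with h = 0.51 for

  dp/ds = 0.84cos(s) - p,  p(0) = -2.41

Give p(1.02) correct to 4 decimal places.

-0.4440

RK4: k1 = f(s_n, p_n); k2 = f(s_n + h/2, p_n + (h/2)·k1); k3 = f(s_n + h/2, p_n + (h/2)·k2); k4 = f(s_n + h, p_n + h·k3); p_{n+1} = p_n + (h/6)·(k1 + 2k2 + 2k3 + k4).
s=0.000000, p=-2.410000:
  k1 = f(0.000000, -2.410000) = 3.250000
  k2 = f(0.255000, -1.581250) = 2.394087
  k3 = f(0.255000, -1.799508) = 2.612345
  k4 = f(0.510000, -1.077704) = 1.810809
  p ← -2.410000 + (0.51/6)·(k1 + 2k2 + 2k3 + k4) = -1.128738
s=0.510000, p=-1.128738:
  k1 = f(0.510000, -1.128738) = 1.861843
  k2 = f(0.765000, -0.653968) = 1.259929
  k3 = f(0.765000, -0.807456) = 1.413417
  k4 = f(1.020000, -0.407895) = 0.847522
  p ← -1.128738 + (0.51/6)·(k1 + 2k2 + 2k3 + k4) = -0.443973
p(1.02) ≈ -0.4440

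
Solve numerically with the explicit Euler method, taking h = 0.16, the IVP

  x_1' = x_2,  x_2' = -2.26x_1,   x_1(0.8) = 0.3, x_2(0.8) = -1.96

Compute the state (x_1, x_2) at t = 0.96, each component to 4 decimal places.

-0.0136, -2.0685

Euler on (x_1,x_2): x_1_{n+1} = x_1_n + h·x_1', x_2_{n+1} = x_2_n + h·x_2'.
0.800000: (0.300000, -1.960000); f=(-1.960000, -0.678000) → (-0.013600, -2.068480)
(x_1(0.96), x_2(0.96)) ≈ (-0.0136, -2.0685)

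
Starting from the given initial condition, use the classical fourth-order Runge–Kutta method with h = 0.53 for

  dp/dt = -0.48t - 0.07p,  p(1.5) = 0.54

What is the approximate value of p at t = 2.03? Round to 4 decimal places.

0.0791

RK4: k1 = f(t_n, p_n); k2 = f(t_n + h/2, p_n + (h/2)·k1); k3 = f(t_n + h/2, p_n + (h/2)·k2); k4 = f(t_n + h, p_n + h·k3); p_{n+1} = p_n + (h/6)·(k1 + 2k2 + 2k3 + k4).
t=1.500000, p=0.540000:
  k1 = f(1.500000, 0.540000) = -0.757800
  k2 = f(1.765000, 0.339183) = -0.870943
  k3 = f(1.765000, 0.309200) = -0.868844
  k4 = f(2.030000, 0.079513) = -0.979966
  p ← 0.540000 + (0.53/6)·(k1 + 2k2 + 2k3 + k4) = 0.079135
p(2.03) ≈ 0.0791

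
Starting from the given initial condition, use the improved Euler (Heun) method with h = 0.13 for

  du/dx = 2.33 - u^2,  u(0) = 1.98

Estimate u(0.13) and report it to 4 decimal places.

Heun: k1 = f(x_n, u_n); k2 = f(x_n + h, u_n + h·k1); u_{n+1} = u_n + (h/2)·(k1 + k2).
x=0.000000, u=1.980000:
  k1 = f(0.000000, 1.980000) = -1.590400
  k2 = f(0.130000, 1.773248) = -0.814408
  u ← 1.980000 + (0.13/2)·(-1.590400 + (-0.814408)) = 1.823687
u(0.13) ≈ 1.8237

1.8237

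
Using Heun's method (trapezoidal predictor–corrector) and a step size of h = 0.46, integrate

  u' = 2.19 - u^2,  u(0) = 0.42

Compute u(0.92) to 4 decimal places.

Heun: k1 = f(t_n, u_n); k2 = f(t_n + h, u_n + h·k1); u_{n+1} = u_n + (h/2)·(k1 + k2).
t=0.000000, u=0.420000:
  k1 = f(0.000000, 0.420000) = 2.013600
  k2 = f(0.460000, 1.346256) = 0.377595
  u ← 0.420000 + (0.46/2)·(2.013600 + 0.377595) = 0.969975
t=0.460000, u=0.969975:
  k1 = f(0.460000, 0.969975) = 1.249149
  k2 = f(0.920000, 1.544583) = -0.195738
  u ← 0.969975 + (0.46/2)·(1.249149 + (-0.195738)) = 1.212259
u(0.92) ≈ 1.2123

1.2123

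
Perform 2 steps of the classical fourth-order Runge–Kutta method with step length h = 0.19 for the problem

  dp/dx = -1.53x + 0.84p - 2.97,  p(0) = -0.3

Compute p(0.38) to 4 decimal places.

-1.8655

RK4: k1 = f(x_n, p_n); k2 = f(x_n + h/2, p_n + (h/2)·k1); k3 = f(x_n + h/2, p_n + (h/2)·k2); k4 = f(x_n + h, p_n + h·k3); p_{n+1} = p_n + (h/6)·(k1 + 2k2 + 2k3 + k4).
x=0.000000, p=-0.300000:
  k1 = f(0.000000, -0.300000) = -3.222000
  k2 = f(0.095000, -0.606090) = -3.624466
  k3 = f(0.095000, -0.644324) = -3.656582
  k4 = f(0.190000, -0.994751) = -4.096291
  p ← -0.300000 + (0.19/6)·(k1 + 2k2 + 2k3 + k4) = -0.992879
x=0.190000, p=-0.992879:
  k1 = f(0.190000, -0.992879) = -4.094718
  k2 = f(0.285000, -1.381877) = -4.566827
  k3 = f(0.285000, -1.426727) = -4.604501
  k4 = f(0.380000, -1.867734) = -5.120297
  p ← -0.992879 + (0.19/6)·(k1 + 2k2 + 2k3 + k4) = -1.865538
p(0.38) ≈ -1.8655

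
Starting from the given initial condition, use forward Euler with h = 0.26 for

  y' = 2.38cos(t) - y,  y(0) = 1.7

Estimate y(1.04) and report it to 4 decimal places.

Euler: y_{n+1} = y_n + h·f(t_n, y_n).
t=0.000000, y=1.700000: f=0.680000 → y ← 1.700000 + 0.26·0.680000 = 1.876800
t=0.260000, y=1.876800: f=0.423208 → y ← 1.876800 + 0.26·0.423208 = 1.986834
t=0.520000, y=1.986834: f=0.078576 → y ← 1.986834 + 0.26·0.078576 = 2.007264
t=0.780000, y=2.007264: f=-0.315290 → y ← 2.007264 + 0.26·(-0.315290) = 1.925288
y(1.04) ≈ 1.9253

1.9253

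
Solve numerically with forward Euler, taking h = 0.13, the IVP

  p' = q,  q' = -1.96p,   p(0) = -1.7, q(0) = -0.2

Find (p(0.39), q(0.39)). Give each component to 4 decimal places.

-1.6082, 1.1050

Euler on (p,q): p_{n+1} = p_n + h·p', q_{n+1} = q_n + h·q'.
0.000000: (-1.700000, -0.200000); f=(-0.200000, 3.332000) → (-1.726000, 0.233160)
0.130000: (-1.726000, 0.233160); f=(0.233160, 3.382960) → (-1.695689, 0.672945)
0.260000: (-1.695689, 0.672945); f=(0.672945, 3.323551) → (-1.608206, 1.105006)
(p(0.39), q(0.39)) ≈ (-1.6082, 1.1050)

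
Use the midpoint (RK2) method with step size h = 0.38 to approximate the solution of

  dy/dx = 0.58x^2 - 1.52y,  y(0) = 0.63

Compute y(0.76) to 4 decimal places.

Midpoint: k1 = f(x_n, y_n); k2 = f(x_n + h/2, y_n + (h/2)·k1); y_{n+1} = y_n + h·k2.
x=0.000000, y=0.630000:
  k1 = f(0.000000, 0.630000) = -0.957600
  k2 = f(0.190000, 0.448056) = -0.660107
  y ← 0.630000 + 0.38·(-0.660107) = 0.379159
x=0.380000, y=0.379159:
  k1 = f(0.380000, 0.379159) = -0.492570
  k2 = f(0.570000, 0.285571) = -0.245626
  y ← 0.379159 + 0.38·(-0.245626) = 0.285821
y(0.76) ≈ 0.2858

0.2858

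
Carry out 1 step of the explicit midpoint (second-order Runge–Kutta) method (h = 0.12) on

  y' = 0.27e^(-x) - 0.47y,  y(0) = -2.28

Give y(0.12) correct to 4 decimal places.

Midpoint: k1 = f(x_n, y_n); k2 = f(x_n + h/2, y_n + (h/2)·k1); y_{n+1} = y_n + h·k2.
x=0.000000, y=-2.280000:
  k1 = f(0.000000, -2.280000) = 1.341600
  k2 = f(0.060000, -2.199504) = 1.288043
  y ← -2.280000 + 0.12·1.288043 = -2.125435
y(0.12) ≈ -2.1254

-2.1254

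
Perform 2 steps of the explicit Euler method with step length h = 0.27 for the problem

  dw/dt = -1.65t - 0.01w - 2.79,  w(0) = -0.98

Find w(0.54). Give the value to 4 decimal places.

-2.5996

Euler: w_{n+1} = w_n + h·f(t_n, w_n).
t=0.000000, w=-0.980000: f=-2.780200 → w ← -0.980000 + 0.27·(-2.780200) = -1.730654
t=0.270000, w=-1.730654: f=-3.218193 → w ← -1.730654 + 0.27·(-3.218193) = -2.599566
w(0.54) ≈ -2.5996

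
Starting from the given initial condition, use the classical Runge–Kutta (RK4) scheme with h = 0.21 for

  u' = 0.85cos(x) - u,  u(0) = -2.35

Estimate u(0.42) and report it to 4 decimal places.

RK4: k1 = f(x_n, u_n); k2 = f(x_n + h/2, u_n + (h/2)·k1); k3 = f(x_n + h/2, u_n + (h/2)·k2); k4 = f(x_n + h, u_n + h·k3); u_{n+1} = u_n + (h/6)·(k1 + 2k2 + 2k3 + k4).
x=0.000000, u=-2.350000:
  k1 = f(0.000000, -2.350000) = 3.200000
  k2 = f(0.105000, -2.014000) = 2.859319
  k3 = f(0.105000, -2.049772) = 2.895090
  k4 = f(0.210000, -1.742031) = 2.573357
  u ← -2.350000 + (0.21/6)·(k1 + 2k2 + 2k3 + k4) = -1.745124
x=0.210000, u=-1.745124:
  k1 = f(0.210000, -1.745124) = 2.576450
  k2 = f(0.315000, -1.474597) = 2.282774
  k3 = f(0.315000, -1.505433) = 2.313610
  k4 = f(0.420000, -1.259266) = 2.035391
  u ← -1.745124 + (0.21/6)·(k1 + 2k2 + 2k3 + k4) = -1.261963
u(0.42) ≈ -1.2620

-1.2620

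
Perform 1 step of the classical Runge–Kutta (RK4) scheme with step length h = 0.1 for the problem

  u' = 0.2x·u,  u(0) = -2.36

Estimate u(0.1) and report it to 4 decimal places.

-2.3624

RK4: k1 = f(x_n, u_n); k2 = f(x_n + h/2, u_n + (h/2)·k1); k3 = f(x_n + h/2, u_n + (h/2)·k2); k4 = f(x_n + h, u_n + h·k3); u_{n+1} = u_n + (h/6)·(k1 + 2k2 + 2k3 + k4).
x=0.000000, u=-2.360000:
  k1 = f(0.000000, -2.360000) = 0.000000
  k2 = f(0.050000, -2.360000) = -0.023600
  k3 = f(0.050000, -2.361180) = -0.023612
  k4 = f(0.100000, -2.362361) = -0.047247
  u ← -2.360000 + (0.1/6)·(k1 + 2k2 + 2k3 + k4) = -2.362361
u(0.1) ≈ -2.3624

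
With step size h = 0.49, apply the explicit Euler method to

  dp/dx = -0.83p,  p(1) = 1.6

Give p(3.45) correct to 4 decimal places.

Euler: p_{n+1} = p_n + h·f(x_n, p_n).
x=1.000000, p=1.600000: f=-1.328000 → p ← 1.600000 + 0.49·(-1.328000) = 0.949280
x=1.490000, p=0.949280: f=-0.787902 → p ← 0.949280 + 0.49·(-0.787902) = 0.563208
x=1.980000, p=0.563208: f=-0.467462 → p ← 0.563208 + 0.49·(-0.467462) = 0.334151
x=2.470000, p=0.334151: f=-0.277345 → p ← 0.334151 + 0.49·(-0.277345) = 0.198252
x=2.960000, p=0.198252: f=-0.164549 → p ← 0.198252 + 0.49·(-0.164549) = 0.117623
p(3.45) ≈ 0.1176

0.1176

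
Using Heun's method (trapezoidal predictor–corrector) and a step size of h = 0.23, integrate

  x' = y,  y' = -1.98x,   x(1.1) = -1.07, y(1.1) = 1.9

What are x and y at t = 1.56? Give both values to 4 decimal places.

Heun on (x,y): k1 = f(t_n, state_n); k2 = f(t_n + h, state_n + h·k1); state_{n+1} = state_n + (h/2)·(k1 + k2).
1.100000: (-1.070000, 1.900000)
  k1 = (1.900000, 2.118600)
  predictor → (-0.633000, 2.387278)
  k2 = (2.387278, 1.253340)
  → (-0.576963, 2.287773)
1.330000: (-0.576963, 2.287773)
  k1 = (2.287773, 1.142387)
  predictor → (-0.050775, 2.550522)
  k2 = (2.550522, 0.100535)
  → (-0.020559, 2.430709)
(x(1.56), y(1.56)) ≈ (-0.0206, 2.4307)

-0.0206, 2.4307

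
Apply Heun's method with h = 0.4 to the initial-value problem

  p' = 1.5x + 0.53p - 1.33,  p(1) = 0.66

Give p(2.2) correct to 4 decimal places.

Heun: k1 = f(x_n, p_n); k2 = f(x_n + h, p_n + h·k1); p_{n+1} = p_n + (h/2)·(k1 + k2).
x=1.000000, p=0.660000:
  k1 = f(1.000000, 0.660000) = 0.519800
  k2 = f(1.400000, 0.867920) = 1.229998
  p ← 0.660000 + (0.4/2)·(0.519800 + 1.229998) = 1.009960
x=1.400000, p=1.009960:
  k1 = f(1.400000, 1.009960) = 1.305279
  k2 = f(1.800000, 1.532071) = 2.181998
  p ← 1.009960 + (0.4/2)·(1.305279 + 2.181998) = 1.707415
x=1.800000, p=1.707415:
  k1 = f(1.800000, 1.707415) = 2.274930
  k2 = f(2.200000, 2.617387) = 3.357215
  p ← 1.707415 + (0.4/2)·(2.274930 + 3.357215) = 2.833844
p(2.2) ≈ 2.8338

2.8338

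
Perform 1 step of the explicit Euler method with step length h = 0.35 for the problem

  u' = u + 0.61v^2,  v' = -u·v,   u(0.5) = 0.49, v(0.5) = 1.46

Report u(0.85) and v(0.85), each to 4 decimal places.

Euler on (u,v): u_{n+1} = u_n + h·u', v_{n+1} = v_n + h·v'.
0.500000: (0.490000, 1.460000); f=(1.790276, -0.715400) → (1.116597, 1.209610)
(u(0.85), v(0.85)) ≈ (1.1166, 1.2096)

1.1166, 1.2096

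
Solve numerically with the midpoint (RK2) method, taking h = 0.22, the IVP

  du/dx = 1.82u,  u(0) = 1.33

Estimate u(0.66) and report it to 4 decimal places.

Midpoint: k1 = f(x_n, u_n); k2 = f(x_n + h/2, u_n + (h/2)·k1); u_{n+1} = u_n + h·k2.
x=0.000000, u=1.330000:
  k1 = f(0.000000, 1.330000) = 2.420600
  k2 = f(0.110000, 1.596266) = 2.905204
  u ← 1.330000 + 0.22·2.905204 = 1.969145
x=0.220000, u=1.969145:
  k1 = f(0.220000, 1.969145) = 3.583844
  k2 = f(0.330000, 2.363368) = 4.301329
  u ← 1.969145 + 0.22·4.301329 = 2.915437
x=0.440000, u=2.915437:
  k1 = f(0.440000, 2.915437) = 5.306096
  k2 = f(0.550000, 3.499108) = 6.368376
  u ← 2.915437 + 0.22·6.368376 = 4.316480
u(0.66) ≈ 4.3165

4.3165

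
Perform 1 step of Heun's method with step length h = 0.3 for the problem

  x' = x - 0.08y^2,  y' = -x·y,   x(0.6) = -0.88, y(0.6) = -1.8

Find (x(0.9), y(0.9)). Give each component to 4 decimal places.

-1.2963, -2.4546

Heun on (x,y): k1 = f(t_n, state_n); k2 = f(t_n + h, state_n + h·k1); state_{n+1} = state_n + (h/2)·(k1 + k2).
0.600000: (-0.880000, -1.800000)
  k1 = (-1.139200, -1.584000)
  predictor → (-1.221760, -2.275200)
  k2 = (-1.635883, -2.779748)
  → (-1.296262, -2.454562)
(x(0.9), y(0.9)) ≈ (-1.2963, -2.4546)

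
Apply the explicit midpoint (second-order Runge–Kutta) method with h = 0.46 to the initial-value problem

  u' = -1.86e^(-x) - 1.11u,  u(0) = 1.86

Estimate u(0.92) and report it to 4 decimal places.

Midpoint: k1 = f(x_n, u_n); k2 = f(x_n + h/2, u_n + (h/2)·k1); u_{n+1} = u_n + h·k2.
x=0.000000, u=1.860000:
  k1 = f(0.000000, 1.860000) = -3.924600
  k2 = f(0.230000, 0.957342) = -2.540482
  u ← 1.860000 + 0.46·(-2.540482) = 0.691378
x=0.460000, u=0.691378:
  k1 = f(0.460000, 0.691378) = -1.941617
  k2 = f(0.690000, 0.244806) = -1.204666
  u ← 0.691378 + 0.46·(-1.204666) = 0.137232
u(0.92) ≈ 0.1372

0.1372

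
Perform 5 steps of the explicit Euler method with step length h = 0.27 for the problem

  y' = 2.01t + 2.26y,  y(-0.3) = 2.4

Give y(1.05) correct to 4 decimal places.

Euler: y_{n+1} = y_n + h·f(t_n, y_n).
t=-0.300000, y=2.400000: f=4.821000 → y ← 2.400000 + 0.27·4.821000 = 3.701670
t=-0.030000, y=3.701670: f=8.305474 → y ← 3.701670 + 0.27·8.305474 = 5.944148
t=0.240000, y=5.944148: f=13.916175 → y ← 5.944148 + 0.27·13.916175 = 9.701515
t=0.510000, y=9.701515: f=22.950524 → y ← 9.701515 + 0.27·22.950524 = 15.898157
t=0.780000, y=15.898157: f=37.497634 → y ← 15.898157 + 0.27·37.497634 = 26.022518
y(1.05) ≈ 26.0225

26.0225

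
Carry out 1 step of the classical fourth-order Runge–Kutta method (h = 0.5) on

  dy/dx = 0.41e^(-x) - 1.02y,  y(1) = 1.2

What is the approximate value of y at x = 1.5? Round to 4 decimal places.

0.7664

RK4: k1 = f(x_n, y_n); k2 = f(x_n + h/2, y_n + (h/2)·k1); k3 = f(x_n + h/2, y_n + (h/2)·k2); k4 = f(x_n + h, y_n + h·k3); y_{n+1} = y_n + (h/6)·(k1 + 2k2 + 2k3 + k4).
x=1.000000, y=1.200000:
  k1 = f(1.000000, 1.200000) = -1.073169
  k2 = f(1.250000, 0.931708) = -0.832875
  k3 = f(1.250000, 0.991781) = -0.894150
  k4 = f(1.500000, 0.752925) = -0.676500
  y ← 1.200000 + (0.5/6)·(k1 + 2k2 + 2k3 + k4) = 0.766357
y(1.5) ≈ 0.7664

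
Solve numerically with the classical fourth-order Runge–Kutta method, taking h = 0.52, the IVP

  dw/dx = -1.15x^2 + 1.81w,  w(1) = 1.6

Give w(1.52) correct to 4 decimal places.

RK4: k1 = f(x_n, w_n); k2 = f(x_n + h/2, w_n + (h/2)·k1); k3 = f(x_n + h/2, w_n + (h/2)·k2); k4 = f(x_n + h, w_n + h·k3); w_{n+1} = w_n + (h/6)·(k1 + 2k2 + 2k3 + k4).
x=1.000000, w=1.600000:
  k1 = f(1.000000, 1.600000) = 1.746000
  k2 = f(1.260000, 2.053960) = 1.891928
  k3 = f(1.260000, 2.091901) = 1.960601
  k4 = f(1.520000, 2.619513) = 2.084358
  w ← 1.600000 + (0.52/6)·(k1 + 2k2 + 2k3 + k4) = 2.599736
w(1.52) ≈ 2.5997

2.5997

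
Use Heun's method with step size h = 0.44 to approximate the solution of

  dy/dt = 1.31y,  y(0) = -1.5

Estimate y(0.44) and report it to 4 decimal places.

-2.6138

Heun: k1 = f(t_n, y_n); k2 = f(t_n + h, y_n + h·k1); y_{n+1} = y_n + (h/2)·(k1 + k2).
t=0.000000, y=-1.500000:
  k1 = f(0.000000, -1.500000) = -1.965000
  k2 = f(0.440000, -2.364600) = -3.097626
  y ← -1.500000 + (0.44/2)·(-1.965000 + (-3.097626)) = -2.613778
y(0.44) ≈ -2.6138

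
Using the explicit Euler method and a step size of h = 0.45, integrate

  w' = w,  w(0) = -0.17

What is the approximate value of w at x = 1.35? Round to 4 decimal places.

-0.5183

Euler: w_{n+1} = w_n + h·f(x_n, w_n).
x=0.000000, w=-0.170000: f=-0.170000 → w ← -0.170000 + 0.45·(-0.170000) = -0.246500
x=0.450000, w=-0.246500: f=-0.246500 → w ← -0.246500 + 0.45·(-0.246500) = -0.357425
x=0.900000, w=-0.357425: f=-0.357425 → w ← -0.357425 + 0.45·(-0.357425) = -0.518266
w(1.35) ≈ -0.5183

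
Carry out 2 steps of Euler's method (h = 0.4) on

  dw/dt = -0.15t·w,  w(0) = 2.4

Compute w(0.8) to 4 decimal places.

Euler: w_{n+1} = w_n + h·f(t_n, w_n).
t=0.000000, w=2.400000: f=0.000000 → w ← 2.400000 + 0.4·0.000000 = 2.400000
t=0.400000, w=2.400000: f=-0.144000 → w ← 2.400000 + 0.4·(-0.144000) = 2.342400
w(0.8) ≈ 2.3424

2.3424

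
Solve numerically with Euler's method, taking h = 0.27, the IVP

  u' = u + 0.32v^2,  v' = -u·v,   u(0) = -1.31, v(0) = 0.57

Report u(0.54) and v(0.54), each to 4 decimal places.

Euler on (u,v): u_{n+1} = u_n + h·u', v_{n+1} = v_n + h·v'.
0.000000: (-1.310000, 0.570000); f=(-1.206032, 0.746700) → (-1.635629, 0.771609)
0.270000: (-1.635629, 0.771609); f=(-1.445107, 1.262066) → (-2.025808, 1.112367)
(u(0.54), v(0.54)) ≈ (-2.0258, 1.1124)

-2.0258, 1.1124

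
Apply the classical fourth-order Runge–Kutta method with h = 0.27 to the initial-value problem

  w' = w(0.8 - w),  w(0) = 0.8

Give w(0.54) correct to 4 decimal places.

RK4: k1 = f(t_n, w_n); k2 = f(t_n + h/2, w_n + (h/2)·k1); k3 = f(t_n + h/2, w_n + (h/2)·k2); k4 = f(t_n + h, w_n + h·k3); w_{n+1} = w_n + (h/6)·(k1 + 2k2 + 2k3 + k4).
t=0.000000, w=0.800000:
  k1 = f(0.000000, 0.800000) = 0.000000
  k2 = f(0.135000, 0.800000) = 0.000000
  k3 = f(0.135000, 0.800000) = 0.000000
  k4 = f(0.270000, 0.800000) = 0.000000
  w ← 0.800000 + (0.27/6)·(k1 + 2k2 + 2k3 + k4) = 0.800000
t=0.270000, w=0.800000:
  k1 = f(0.270000, 0.800000) = 0.000000
  k2 = f(0.405000, 0.800000) = 0.000000
  k3 = f(0.405000, 0.800000) = 0.000000
  k4 = f(0.540000, 0.800000) = 0.000000
  w ← 0.800000 + (0.27/6)·(k1 + 2k2 + 2k3 + k4) = 0.800000
w(0.54) ≈ 0.8000

0.8000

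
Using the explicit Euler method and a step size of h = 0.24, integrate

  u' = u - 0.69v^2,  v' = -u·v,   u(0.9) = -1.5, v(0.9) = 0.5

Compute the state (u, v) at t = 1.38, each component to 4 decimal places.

-2.4343, 0.9903

Euler on (u,v): u_{n+1} = u_n + h·u', v_{n+1} = v_n + h·v'.
0.900000: (-1.500000, 0.500000); f=(-1.672500, 0.750000) → (-1.901400, 0.680000)
1.140000: (-1.901400, 0.680000); f=(-2.220456, 1.292952) → (-2.434309, 0.990308)
(u(1.38), v(1.38)) ≈ (-2.4343, 0.9903)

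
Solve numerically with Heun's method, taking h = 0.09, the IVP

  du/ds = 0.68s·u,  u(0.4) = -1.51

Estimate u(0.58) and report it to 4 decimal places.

Heun: k1 = f(s_n, u_n); k2 = f(s_n + h, u_n + h·k1); u_{n+1} = u_n + (h/2)·(k1 + k2).
s=0.400000, u=-1.510000:
  k1 = f(0.400000, -1.510000) = -0.410720
  k2 = f(0.490000, -1.546965) = -0.515449
  u ← -1.510000 + (0.09/2)·(-0.410720 + (-0.515449)) = -1.551678
s=0.490000, u=-1.551678:
  k1 = f(0.490000, -1.551678) = -0.517019
  k2 = f(0.580000, -1.598209) = -0.630334
  u ← -1.551678 + (0.09/2)·(-0.517019 + (-0.630334)) = -1.603308
u(0.58) ≈ -1.6033

-1.6033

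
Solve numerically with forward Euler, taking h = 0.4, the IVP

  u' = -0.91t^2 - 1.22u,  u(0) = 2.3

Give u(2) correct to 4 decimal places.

-1.1882

Euler: u_{n+1} = u_n + h·f(t_n, u_n).
t=0.000000, u=2.300000: f=-2.806000 → u ← 2.300000 + 0.4·(-2.806000) = 1.177600
t=0.400000, u=1.177600: f=-1.582272 → u ← 1.177600 + 0.4·(-1.582272) = 0.544691
t=0.800000, u=0.544691: f=-1.246923 → u ← 0.544691 + 0.4·(-1.246923) = 0.045922
t=1.200000, u=0.045922: f=-1.366425 → u ← 0.045922 + 0.4·(-1.366425) = -0.500648
t=1.600000, u=-0.500648: f=-1.718809 → u ← -0.500648 + 0.4·(-1.718809) = -1.188172
u(2) ≈ -1.1882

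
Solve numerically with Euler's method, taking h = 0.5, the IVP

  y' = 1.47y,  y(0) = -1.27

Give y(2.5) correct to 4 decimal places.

Euler: y_{n+1} = y_n + h·f(t_n, y_n).
t=0.000000, y=-1.270000: f=-1.866900 → y ← -1.270000 + 0.5·(-1.866900) = -2.203450
t=0.500000, y=-2.203450: f=-3.239072 → y ← -2.203450 + 0.5·(-3.239072) = -3.822986
t=1.000000, y=-3.822986: f=-5.619789 → y ← -3.822986 + 0.5·(-5.619789) = -6.632880
t=1.500000, y=-6.632880: f=-9.750334 → y ← -6.632880 + 0.5·(-9.750334) = -11.508047
t=2.000000, y=-11.508047: f=-16.916830 → y ← -11.508047 + 0.5·(-16.916830) = -19.966462
y(2.5) ≈ -19.9665

-19.9665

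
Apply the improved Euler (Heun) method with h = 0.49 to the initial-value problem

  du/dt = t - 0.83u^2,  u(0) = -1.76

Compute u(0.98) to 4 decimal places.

Heun: k1 = f(t_n, u_n); k2 = f(t_n + h, u_n + h·k1); u_{n+1} = u_n + (h/2)·(k1 + k2).
t=0.000000, u=-1.760000:
  k1 = f(0.000000, -1.760000) = -2.571008
  k2 = f(0.490000, -3.019794) = -7.078899
  u ← -1.760000 + (0.49/2)·(-2.571008 + (-7.078899)) = -4.124227
t=0.490000, u=-4.124227:
  k1 = f(0.490000, -4.124227) = -13.627677
  k2 = f(0.980000, -10.801789) = -95.863279
  u ← -4.124227 + (0.49/2)·(-13.627677 + (-95.863279)) = -30.949511
u(0.98) ≈ -30.9495

-30.9495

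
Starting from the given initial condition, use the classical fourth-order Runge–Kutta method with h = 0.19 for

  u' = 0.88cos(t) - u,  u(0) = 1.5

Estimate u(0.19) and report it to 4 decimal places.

RK4: k1 = f(t_n, u_n); k2 = f(t_n + h/2, u_n + (h/2)·k1); k3 = f(t_n + h/2, u_n + (h/2)·k2); k4 = f(t_n + h, u_n + h·k3); u_{n+1} = u_n + (h/6)·(k1 + 2k2 + 2k3 + k4).
t=0.000000, u=1.500000:
  k1 = f(0.000000, 1.500000) = -0.620000
  k2 = f(0.095000, 1.441100) = -0.565068
  k3 = f(0.095000, 1.446319) = -0.570287
  k4 = f(0.190000, 1.391646) = -0.527482
  u ← 1.500000 + (0.19/6)·(k1 + 2k2 + 2k3 + k4) = 1.391757
u(0.19) ≈ 1.3918

1.3918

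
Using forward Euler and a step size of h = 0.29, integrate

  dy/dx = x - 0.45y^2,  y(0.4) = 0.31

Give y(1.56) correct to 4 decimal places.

Euler: y_{n+1} = y_n + h·f(x_n, y_n).
x=0.400000, y=0.310000: f=0.356755 → y ← 0.310000 + 0.29·0.356755 = 0.413459
x=0.690000, y=0.413459: f=0.613073 → y ← 0.413459 + 0.29·0.613073 = 0.591250
x=0.980000, y=0.591250: f=0.822690 → y ← 0.591250 + 0.29·0.822690 = 0.829830
x=1.270000, y=0.829830: f=0.960122 → y ← 0.829830 + 0.29·0.960122 = 1.108266
y(1.56) ≈ 1.1083

1.1083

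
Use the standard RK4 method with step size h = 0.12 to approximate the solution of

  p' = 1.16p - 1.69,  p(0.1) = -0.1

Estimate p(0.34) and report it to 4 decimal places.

-0.5998

RK4: k1 = f(t_n, p_n); k2 = f(t_n + h/2, p_n + (h/2)·k1); k3 = f(t_n + h/2, p_n + (h/2)·k2); k4 = f(t_n + h, p_n + h·k3); p_{n+1} = p_n + (h/6)·(k1 + 2k2 + 2k3 + k4).
t=0.100000, p=-0.100000:
  k1 = f(0.100000, -0.100000) = -1.806000
  k2 = f(0.160000, -0.208360) = -1.931698
  k3 = f(0.160000, -0.215902) = -1.940446
  k4 = f(0.220000, -0.332854) = -2.076110
  p ← -0.100000 + (0.12/6)·(k1 + 2k2 + 2k3 + k4) = -0.332528
t=0.220000, p=-0.332528:
  k1 = f(0.220000, -0.332528) = -2.075732
  k2 = f(0.280000, -0.457072) = -2.220203
  k3 = f(0.280000, -0.465740) = -2.230259
  k4 = f(0.340000, -0.600159) = -2.386184
  p ← -0.332528 + (0.12/6)·(k1 + 2k2 + 2k3 + k4) = -0.599785
p(0.34) ≈ -0.5998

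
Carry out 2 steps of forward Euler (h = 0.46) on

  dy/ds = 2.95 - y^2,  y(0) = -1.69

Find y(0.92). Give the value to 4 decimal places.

Euler: y_{n+1} = y_n + h·f(s_n, y_n).
s=0.000000, y=-1.690000: f=0.093900 → y ← -1.690000 + 0.46·0.093900 = -1.646806
s=0.460000, y=-1.646806: f=0.238030 → y ← -1.646806 + 0.46·0.238030 = -1.537312
y(0.92) ≈ -1.5373

-1.5373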